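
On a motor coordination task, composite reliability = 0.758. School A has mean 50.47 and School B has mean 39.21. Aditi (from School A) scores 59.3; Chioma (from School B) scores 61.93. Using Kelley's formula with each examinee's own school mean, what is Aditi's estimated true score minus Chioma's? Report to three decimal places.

0.731

T̂_Aditi = 0.758(59.3) + 0.242(50.47) = 57.16314
T̂_Chioma = 0.758(61.93) + 0.242(39.21) = 56.43176
Difference = 57.16314 − 56.43176 = 0.73138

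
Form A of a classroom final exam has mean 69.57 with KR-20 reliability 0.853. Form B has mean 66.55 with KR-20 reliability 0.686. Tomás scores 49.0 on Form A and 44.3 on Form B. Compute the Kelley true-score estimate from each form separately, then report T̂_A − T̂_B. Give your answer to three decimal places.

T̂_A = 0.853(49.0) + 0.147(69.57) = 52.02379
T̂_B = 0.686(44.3) + 0.314(66.55) = 51.28650
T̂_A − T̂_B = 0.73729

0.737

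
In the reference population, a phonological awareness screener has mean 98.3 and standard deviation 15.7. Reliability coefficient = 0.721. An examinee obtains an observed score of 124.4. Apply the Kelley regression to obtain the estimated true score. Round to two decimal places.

117.12

T̂ = 0.721(124.4) + 0.279(98.3) = 89.6924 + 27.4257 = 117.118 → 117.12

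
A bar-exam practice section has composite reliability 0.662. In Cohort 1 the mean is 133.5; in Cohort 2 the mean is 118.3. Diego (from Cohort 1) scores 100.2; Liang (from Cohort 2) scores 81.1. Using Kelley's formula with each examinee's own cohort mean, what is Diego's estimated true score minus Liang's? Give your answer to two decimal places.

17.78

T̂_Diego = 0.662(100.2) + 0.338(133.5) = 111.4554
T̂_Liang = 0.662(81.1) + 0.338(118.3) = 93.6736
Difference = 111.4554 − 93.6736 = 17.7818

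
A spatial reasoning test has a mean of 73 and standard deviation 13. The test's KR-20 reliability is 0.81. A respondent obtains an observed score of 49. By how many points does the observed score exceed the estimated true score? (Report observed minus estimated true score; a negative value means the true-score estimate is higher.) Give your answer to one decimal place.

T̂ = 0.81(49) + 0.19(73) = 39.69 + 13.87 = 53.560 → 53.56
X − T̂ = 49 − 53.56 = -4.56 → -4.6

-4.6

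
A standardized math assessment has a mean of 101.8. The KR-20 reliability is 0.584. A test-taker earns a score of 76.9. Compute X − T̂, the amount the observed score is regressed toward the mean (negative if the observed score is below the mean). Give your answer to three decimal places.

-10.358

Regress the observed score toward the mean by the unreliability: T̂ = 0.584·76.9 + 0.416·101.8 = 44.9096 + 42.3488 = 87.25840.
X − T̂ = 76.9 − 87.2584 = -10.3584 → -10.358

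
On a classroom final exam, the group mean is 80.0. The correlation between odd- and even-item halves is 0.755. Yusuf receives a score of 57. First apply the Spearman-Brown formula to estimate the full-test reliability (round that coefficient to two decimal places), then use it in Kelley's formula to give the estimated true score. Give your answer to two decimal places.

Spearman-Brown: ρ = 2r/(1 + r) = 2(0.755)/(1 + 0.755) = 1.5100/1.755 = 0.8604 → 0.86
T̂ = ρX + (1 − ρ)μ
  = 0.86 × 57 + 0.14 × 80.0
  = 49.02 + 11.200
  = 60.220
  ≈ 60.22

60.22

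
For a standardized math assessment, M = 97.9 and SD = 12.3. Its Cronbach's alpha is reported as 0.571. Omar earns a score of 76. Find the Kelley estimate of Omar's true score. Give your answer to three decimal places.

85.395

T̂ = ρX + (1 − ρ)μ
  = 0.571 × 76 + 0.429 × 97.9
  = 43.396 + 41.9991
  = 85.3951
  ≈ 85.395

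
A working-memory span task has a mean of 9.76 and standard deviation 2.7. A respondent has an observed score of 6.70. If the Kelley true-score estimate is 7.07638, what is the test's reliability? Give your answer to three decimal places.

T̂ = ρX + (1 − ρ)μ  ⇒  T̂ − μ = ρ(X − μ)
ρ = (T̂ − μ)/(X − μ) = (7.07638 − 9.76) / (6.70 − 9.76) = -2.68362 / -3.06 = 0.87700

0.877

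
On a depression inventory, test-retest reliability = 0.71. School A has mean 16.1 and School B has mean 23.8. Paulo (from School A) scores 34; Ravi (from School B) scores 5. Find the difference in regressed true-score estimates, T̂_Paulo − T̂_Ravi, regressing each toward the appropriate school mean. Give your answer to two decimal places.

18.36

T̂_Paulo = 0.71(34) + 0.29(16.1) = 28.8090
T̂_Ravi = 0.71(5) + 0.29(23.8) = 10.4520
Difference = 28.8090 − 10.4520 = 18.3570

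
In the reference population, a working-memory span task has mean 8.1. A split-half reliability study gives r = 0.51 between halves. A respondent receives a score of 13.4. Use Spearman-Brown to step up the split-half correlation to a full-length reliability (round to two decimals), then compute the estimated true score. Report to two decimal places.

Spearman-Brown: ρ = 2r/(1 + r) = 2(0.51)/(1 + 0.51) = 1.020/1.51 = 0.6755 → 0.68
Kelley's formula gives T̂ = 0.68·13.4 + 0.32·8.1 = 9.112 + 2.592 = 11.704.

11.70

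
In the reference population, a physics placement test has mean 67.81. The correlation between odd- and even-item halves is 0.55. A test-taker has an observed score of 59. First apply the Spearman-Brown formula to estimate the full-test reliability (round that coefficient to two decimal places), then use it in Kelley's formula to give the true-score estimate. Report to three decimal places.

61.555

Spearman-Brown: ρ = 2r/(1 + r) = 2(0.55)/(1 + 0.55) = 1.100/1.55 = 0.7097 → 0.71
Weight the observed score by reliability and the mean by (1 − reliability): T̂ = 0.71·59 + 0.29·67.81 = 41.89 + 19.6649 = 61.5549.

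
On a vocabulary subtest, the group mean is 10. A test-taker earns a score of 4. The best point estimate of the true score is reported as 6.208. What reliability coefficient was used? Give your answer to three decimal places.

0.632

T̂ = ρX + (1 − ρ)μ  ⇒  T̂ − μ = ρ(X − μ)
ρ = (T̂ − μ)/(X − μ) = (6.208 − 10) / (4 − 10) = -3.792 / -6.0 = 0.63200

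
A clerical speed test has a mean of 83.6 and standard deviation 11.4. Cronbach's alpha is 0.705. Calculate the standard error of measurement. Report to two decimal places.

SEM = SD · √(1 − ρ) = 11.4 × √0.295 = 11.4 × 0.5431 = 6.192

6.19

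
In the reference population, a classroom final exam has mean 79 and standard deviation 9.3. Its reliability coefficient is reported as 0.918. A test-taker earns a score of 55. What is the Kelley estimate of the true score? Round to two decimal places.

T̂ = ρX + (1 − ρ)μ
  = 0.918 × 55 + 0.082 × 79
  = 50.490 + 6.478
  = 56.968
  ≈ 56.97

56.97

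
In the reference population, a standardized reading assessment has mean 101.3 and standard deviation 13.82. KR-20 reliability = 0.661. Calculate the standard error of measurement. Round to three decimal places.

8.047

SEM = SD · √(1 − ρ) = 13.82 × √0.339 = 13.82 × 0.5822 = 8.0465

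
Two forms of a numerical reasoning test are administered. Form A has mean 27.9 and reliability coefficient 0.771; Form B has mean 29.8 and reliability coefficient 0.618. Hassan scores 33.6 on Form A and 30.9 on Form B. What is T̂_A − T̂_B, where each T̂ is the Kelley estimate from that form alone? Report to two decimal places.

1.81

T̂_A = 0.771(33.6) + 0.229(27.9) = 32.2947
T̂_B = 0.618(30.9) + 0.382(29.8) = 30.4798
T̂_A − T̂_B = 1.8149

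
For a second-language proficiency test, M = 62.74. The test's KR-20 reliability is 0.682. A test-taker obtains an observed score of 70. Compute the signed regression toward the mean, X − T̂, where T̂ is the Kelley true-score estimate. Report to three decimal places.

2.309

Weight the observed score by reliability and the mean by (1 − reliability): T̂ = 0.682·70 + 0.318·62.74 = 47.740 + 19.95132 = 67.69132.
X − T̂ = 70 − 67.6913 = 2.3087 → 2.309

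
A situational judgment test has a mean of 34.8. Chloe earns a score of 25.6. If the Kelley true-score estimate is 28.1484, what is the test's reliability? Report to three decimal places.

T̂ = ρX + (1 − ρ)μ  ⇒  T̂ − μ = ρ(X − μ)
ρ = (T̂ − μ)/(X − μ) = (28.1484 − 34.8) / (25.6 − 34.8) = -6.6516 / -9.2 = 0.72300

0.723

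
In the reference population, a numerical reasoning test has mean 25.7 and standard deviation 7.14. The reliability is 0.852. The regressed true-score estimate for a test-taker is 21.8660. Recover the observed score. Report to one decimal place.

T̂ = ρX + (1 − ρ)μ  ⇒  X = (T̂ − (1 − ρ)μ) / ρ
X = (21.8660 − 0.148 × 25.7) / 0.852 = (21.8660 − 3.8036) / 0.852 = 18.0624 / 0.852 = 21.200

21.2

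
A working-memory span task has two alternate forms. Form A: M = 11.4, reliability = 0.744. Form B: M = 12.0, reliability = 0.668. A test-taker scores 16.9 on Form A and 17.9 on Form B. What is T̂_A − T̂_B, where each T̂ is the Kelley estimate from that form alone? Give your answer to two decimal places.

T̂_A = 0.744(16.9) + 0.256(11.4) = 15.4920
T̂_B = 0.668(17.9) + 0.332(12.0) = 15.9412
T̂_A − T̂_B = -0.4492

-0.45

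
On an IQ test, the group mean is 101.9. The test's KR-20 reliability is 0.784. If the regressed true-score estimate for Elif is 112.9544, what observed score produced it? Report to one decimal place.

T̂ = ρX + (1 − ρ)μ  ⇒  X = (T̂ − (1 − ρ)μ) / ρ
X = (112.9544 − 0.216 × 101.9) / 0.784 = (112.9544 − 22.0104) / 0.784 = 90.9440 / 0.784 = 116.000

116.0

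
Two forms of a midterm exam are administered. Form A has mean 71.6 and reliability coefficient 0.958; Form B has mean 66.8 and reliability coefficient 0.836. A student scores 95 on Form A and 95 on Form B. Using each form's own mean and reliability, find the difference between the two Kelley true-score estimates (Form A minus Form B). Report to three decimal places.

3.642

T̂_A = 0.958(95) + 0.042(71.6) = 94.01720
T̂_B = 0.836(95) + 0.164(66.8) = 90.37520
T̂_A − T̂_B = 3.64200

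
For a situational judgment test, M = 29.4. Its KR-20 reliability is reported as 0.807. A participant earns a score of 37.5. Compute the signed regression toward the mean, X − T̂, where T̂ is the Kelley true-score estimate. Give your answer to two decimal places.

Regress the observed score toward the mean by the unreliability: T̂ = 0.807·37.5 + 0.193·29.4 = 30.2625 + 5.6742 = 35.9367.
X − T̂ = 37.5 − 35.937 = 1.563 → 1.56

1.56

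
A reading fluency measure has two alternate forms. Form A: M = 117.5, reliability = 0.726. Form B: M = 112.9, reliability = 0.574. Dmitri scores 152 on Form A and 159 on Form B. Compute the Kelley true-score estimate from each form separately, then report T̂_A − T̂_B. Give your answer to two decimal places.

T̂_A = 0.726(152) + 0.274(117.5) = 142.5470
T̂_B = 0.574(159) + 0.426(112.9) = 139.3614
T̂_A − T̂_B = 3.1856

3.19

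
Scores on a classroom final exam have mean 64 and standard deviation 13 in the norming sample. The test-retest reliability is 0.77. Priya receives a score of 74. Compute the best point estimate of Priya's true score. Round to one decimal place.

71.7

T̂ = ρX + (1 − ρ)μ
  = 0.77 × 74 + 0.23 × 64
  = 56.98 + 14.72
  = 71.70
  ≈ 71.7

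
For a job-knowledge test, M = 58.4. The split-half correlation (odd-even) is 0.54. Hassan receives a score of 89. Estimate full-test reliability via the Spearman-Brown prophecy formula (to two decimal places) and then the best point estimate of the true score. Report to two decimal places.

79.82

Spearman-Brown: ρ = 2r/(1 + r) = 2(0.54)/(1 + 0.54) = 1.080/1.54 = 0.7013 → 0.70
Kelley's formula gives T̂ = 0.70·89 + 0.30·58.4 = 62.30 + 17.520 = 79.820.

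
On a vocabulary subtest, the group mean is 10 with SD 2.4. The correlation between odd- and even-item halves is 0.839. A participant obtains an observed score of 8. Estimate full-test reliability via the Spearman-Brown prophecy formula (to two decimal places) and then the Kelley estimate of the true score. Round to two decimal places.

Spearman-Brown: ρ = 2r/(1 + r) = 2(0.839)/(1 + 0.839) = 1.6780/1.839 = 0.9125 → 0.91
Weight the observed score by reliability and the mean by (1 − reliability): T̂ = 0.91·8 + 0.09·10 = 7.28 + 0.90 = 8.180.

8.18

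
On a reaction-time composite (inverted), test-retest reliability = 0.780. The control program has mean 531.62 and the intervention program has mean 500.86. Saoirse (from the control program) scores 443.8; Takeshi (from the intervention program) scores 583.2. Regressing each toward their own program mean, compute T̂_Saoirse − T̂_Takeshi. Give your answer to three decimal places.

T̂_Saoirse = 0.780(443.8) + 0.220(531.62) = 463.12040
T̂_Takeshi = 0.780(583.2) + 0.220(500.86) = 565.08520
Difference = 463.12040 − 565.08520 = -101.96480

-101.965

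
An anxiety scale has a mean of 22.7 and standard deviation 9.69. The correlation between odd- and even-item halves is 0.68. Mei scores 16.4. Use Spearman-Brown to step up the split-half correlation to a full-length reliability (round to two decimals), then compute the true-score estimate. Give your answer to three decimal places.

17.597

Spearman-Brown: ρ = 2r/(1 + r) = 2(0.68)/(1 + 0.68) = 1.360/1.68 = 0.8095 → 0.81
T̂ = ρX + (1 − ρ)μ
  = 0.81 × 16.4 + 0.19 × 22.7
  = 13.284 + 4.313
  = 17.5970
  ≈ 17.597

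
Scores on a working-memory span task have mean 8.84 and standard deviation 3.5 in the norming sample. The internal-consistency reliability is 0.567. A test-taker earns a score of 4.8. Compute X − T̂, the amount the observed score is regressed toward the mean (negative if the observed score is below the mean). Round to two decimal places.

-1.75

T̂ = ρX + (1 − ρ)μ
  = 0.567 × 4.8 + 0.433 × 8.84
  = 2.7216 + 3.82772
  = 6.5493
  ≈ 6.549
X − T̂ = 4.8 − 6.549 = -1.749 → -1.75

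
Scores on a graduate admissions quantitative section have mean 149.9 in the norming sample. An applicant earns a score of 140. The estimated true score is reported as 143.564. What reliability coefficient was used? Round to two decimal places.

0.64

T̂ = ρX + (1 − ρ)μ  ⇒  T̂ − μ = ρ(X − μ)
ρ = (T̂ − μ)/(X − μ) = (143.564 − 149.9) / (140 − 149.9) = -6.336 / -9.9 = 0.6400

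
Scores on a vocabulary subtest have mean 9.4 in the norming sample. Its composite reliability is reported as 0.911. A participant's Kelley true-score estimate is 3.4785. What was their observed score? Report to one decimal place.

2.9

T̂ = ρX + (1 − ρ)μ  ⇒  X = (T̂ − (1 − ρ)μ) / ρ
X = (3.4785 − 0.089 × 9.4) / 0.911 = (3.4785 − 0.8366) / 0.911 = 2.6419 / 0.911 = 2.900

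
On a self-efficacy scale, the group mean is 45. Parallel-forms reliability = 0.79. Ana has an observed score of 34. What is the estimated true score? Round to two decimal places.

T̂ = 0.79(34) + 0.21(45) = 26.86 + 9.45 = 36.310 → 36.31

36.31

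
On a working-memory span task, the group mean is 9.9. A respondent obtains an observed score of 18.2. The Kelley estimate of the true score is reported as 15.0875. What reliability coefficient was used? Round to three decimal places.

0.625

T̂ = ρX + (1 − ρ)μ  ⇒  T̂ − μ = ρ(X − μ)
ρ = (T̂ − μ)/(X − μ) = (15.0875 − 9.9) / (18.2 − 9.9) = 5.1875 / 8.3 = 0.62500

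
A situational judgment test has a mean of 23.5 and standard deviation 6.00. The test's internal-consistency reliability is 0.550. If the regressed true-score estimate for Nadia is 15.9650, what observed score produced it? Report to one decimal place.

9.8

T̂ = ρX + (1 − ρ)μ  ⇒  X = (T̂ − (1 − ρ)μ) / ρ
X = (15.9650 − 0.450 × 23.5) / 0.550 = (15.9650 − 10.5750) / 0.550 = 5.3900 / 0.550 = 9.800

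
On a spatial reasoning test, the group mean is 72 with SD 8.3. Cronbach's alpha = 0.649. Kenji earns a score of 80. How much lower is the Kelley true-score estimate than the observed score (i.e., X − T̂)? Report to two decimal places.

T̂ = ρX + (1 − ρ)μ
  = 0.649 × 80 + 0.351 × 72
  = 51.920 + 25.272
  = 77.1920
  ≈ 77.192
X − T̂ = 80 − 77.192 = 2.808 → 2.81

2.81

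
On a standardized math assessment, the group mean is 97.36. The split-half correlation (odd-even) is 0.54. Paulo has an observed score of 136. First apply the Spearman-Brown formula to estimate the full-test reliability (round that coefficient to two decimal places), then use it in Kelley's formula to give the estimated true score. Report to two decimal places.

124.41

Spearman-Brown: ρ = 2r/(1 + r) = 2(0.54)/(1 + 0.54) = 1.080/1.54 = 0.7013 → 0.70
T̂ = ρX + (1 − ρ)μ
  = 0.70 × 136 + 0.30 × 97.36
  = 95.20 + 29.2080
  = 124.408
  ≈ 124.41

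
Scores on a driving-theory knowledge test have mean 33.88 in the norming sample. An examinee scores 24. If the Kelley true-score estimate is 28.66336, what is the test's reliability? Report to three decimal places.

0.528

T̂ = ρX + (1 − ρ)μ  ⇒  T̂ − μ = ρ(X − μ)
ρ = (T̂ − μ)/(X − μ) = (28.66336 − 33.88) / (24 − 33.88) = -5.21664 / -9.88 = 0.52800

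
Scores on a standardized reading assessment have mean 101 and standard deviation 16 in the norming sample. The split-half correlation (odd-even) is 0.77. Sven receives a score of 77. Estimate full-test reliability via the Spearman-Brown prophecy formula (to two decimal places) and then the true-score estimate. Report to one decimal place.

80.1

Spearman-Brown: ρ = 2r/(1 + r) = 2(0.77)/(1 + 0.77) = 1.540/1.77 = 0.8701 → 0.87
Kelley's formula gives T̂ = 0.87·77 + 0.13·101 = 66.99 + 13.13 = 80.12.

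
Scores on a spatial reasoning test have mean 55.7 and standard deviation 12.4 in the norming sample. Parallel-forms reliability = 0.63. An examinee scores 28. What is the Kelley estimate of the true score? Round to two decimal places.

38.25

T̂ = 0.63(28) + 0.37(55.7) = 17.64 + 20.609 = 38.249 → 38.25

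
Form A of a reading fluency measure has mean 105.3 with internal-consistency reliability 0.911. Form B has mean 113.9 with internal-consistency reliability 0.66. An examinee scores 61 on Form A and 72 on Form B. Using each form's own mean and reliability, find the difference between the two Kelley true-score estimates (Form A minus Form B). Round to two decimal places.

-21.30

T̂_A = 0.911(61) + 0.089(105.3) = 64.9427
T̂_B = 0.66(72) + 0.34(113.9) = 86.2460
T̂_A − T̂_B = -21.3033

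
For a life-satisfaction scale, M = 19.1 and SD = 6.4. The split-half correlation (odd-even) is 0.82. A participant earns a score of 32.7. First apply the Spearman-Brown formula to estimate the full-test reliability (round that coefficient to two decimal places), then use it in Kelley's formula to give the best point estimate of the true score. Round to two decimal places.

Spearman-Brown: ρ = 2r/(1 + r) = 2(0.82)/(1 + 0.82) = 1.640/1.82 = 0.9011 → 0.90
T̂ = 0.90(32.7) + 0.10(19.1) = 29.430 + 1.910 = 31.340 → 31.34

31.34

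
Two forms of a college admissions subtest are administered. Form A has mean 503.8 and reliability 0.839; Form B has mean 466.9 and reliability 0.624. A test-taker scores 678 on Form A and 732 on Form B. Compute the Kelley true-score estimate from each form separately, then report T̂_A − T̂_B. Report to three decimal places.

T̂_A = 0.839(678) + 0.161(503.8) = 649.95380
T̂_B = 0.624(732) + 0.376(466.9) = 632.32240
T̂_A − T̂_B = 17.63140

17.631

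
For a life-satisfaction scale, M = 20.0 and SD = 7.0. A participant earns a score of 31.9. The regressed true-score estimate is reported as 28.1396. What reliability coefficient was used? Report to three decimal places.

T̂ = ρX + (1 − ρ)μ  ⇒  T̂ − μ = ρ(X − μ)
ρ = (T̂ − μ)/(X − μ) = (28.1396 − 20.0) / (31.9 − 20.0) = 8.1396 / 11.9 = 0.68400

0.684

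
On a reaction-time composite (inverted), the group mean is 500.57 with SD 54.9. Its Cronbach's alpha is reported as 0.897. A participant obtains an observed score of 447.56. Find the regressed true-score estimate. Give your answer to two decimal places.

T̂ = 0.897(447.56) + 0.103(500.57) = 401.46132 + 51.55871 = 453.020 → 453.02

453.02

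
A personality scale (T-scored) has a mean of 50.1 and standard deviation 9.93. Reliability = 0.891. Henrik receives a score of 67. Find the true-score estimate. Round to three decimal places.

65.158

Kelley's formula gives T̂ = 0.891·67 + 0.109·50.1 = 59.697 + 5.4609 = 65.1579.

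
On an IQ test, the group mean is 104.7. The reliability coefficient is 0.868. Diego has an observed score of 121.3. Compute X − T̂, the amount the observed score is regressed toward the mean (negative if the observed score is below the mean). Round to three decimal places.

2.191

T̂ = ρX + (1 − ρ)μ
  = 0.868 × 121.3 + 0.132 × 104.7
  = 105.2884 + 13.8204
  = 119.10880
  ≈ 119.1088
X − T̂ = 121.3 − 119.1088 = 2.1912 → 2.191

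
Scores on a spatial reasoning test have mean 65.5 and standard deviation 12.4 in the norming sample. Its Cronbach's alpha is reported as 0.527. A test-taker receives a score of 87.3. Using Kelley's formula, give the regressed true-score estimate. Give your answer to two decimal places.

76.99

Regress the observed score toward the mean by the unreliability: T̂ = 0.527·87.3 + 0.473·65.5 = 46.0071 + 30.9815 = 76.989.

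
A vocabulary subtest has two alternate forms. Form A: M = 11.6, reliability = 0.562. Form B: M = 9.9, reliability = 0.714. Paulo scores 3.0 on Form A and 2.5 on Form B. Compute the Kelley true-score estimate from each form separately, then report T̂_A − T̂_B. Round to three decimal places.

T̂_A = 0.562(3.0) + 0.438(11.6) = 6.76680
T̂_B = 0.714(2.5) + 0.286(9.9) = 4.61640
T̂_A − T̂_B = 2.15040

2.150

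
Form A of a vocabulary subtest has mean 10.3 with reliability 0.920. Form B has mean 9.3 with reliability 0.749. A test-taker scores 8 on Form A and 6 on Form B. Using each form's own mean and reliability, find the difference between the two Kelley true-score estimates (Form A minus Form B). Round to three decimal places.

T̂_A = 0.920(8) + 0.080(10.3) = 8.18400
T̂_B = 0.749(6) + 0.251(9.3) = 6.82830
T̂_A − T̂_B = 1.35570

1.356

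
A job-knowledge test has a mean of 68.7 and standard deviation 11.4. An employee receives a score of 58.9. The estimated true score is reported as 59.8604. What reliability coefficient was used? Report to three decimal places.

0.902

T̂ = ρX + (1 − ρ)μ  ⇒  T̂ − μ = ρ(X − μ)
ρ = (T̂ − μ)/(X − μ) = (59.8604 − 68.7) / (58.9 − 68.7) = -8.8396 / -9.8 = 0.90200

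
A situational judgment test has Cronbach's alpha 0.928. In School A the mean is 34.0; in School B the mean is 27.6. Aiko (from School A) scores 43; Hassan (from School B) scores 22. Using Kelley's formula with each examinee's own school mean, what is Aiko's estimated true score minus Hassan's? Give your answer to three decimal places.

19.949

T̂_Aiko = 0.928(43) + 0.072(34.0) = 42.35200
T̂_Hassan = 0.928(22) + 0.072(27.6) = 22.40320
Difference = 42.35200 − 22.40320 = 19.94880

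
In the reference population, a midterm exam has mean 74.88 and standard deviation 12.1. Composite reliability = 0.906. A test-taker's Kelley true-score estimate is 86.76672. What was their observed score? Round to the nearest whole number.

T̂ = ρX + (1 − ρ)μ  ⇒  X = (T̂ − (1 − ρ)μ) / ρ
X = (86.76672 − 0.094 × 74.88) / 0.906 = (86.76672 − 7.03872) / 0.906 = 79.72800 / 0.906 = 88.00

88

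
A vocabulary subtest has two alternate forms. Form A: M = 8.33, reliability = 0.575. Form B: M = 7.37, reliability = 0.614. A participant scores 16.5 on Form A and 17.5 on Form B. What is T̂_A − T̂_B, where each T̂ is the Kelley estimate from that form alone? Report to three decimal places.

T̂_A = 0.575(16.5) + 0.425(8.33) = 13.02775
T̂_B = 0.614(17.5) + 0.386(7.37) = 13.58982
T̂_A − T̂_B = -0.56207

-0.562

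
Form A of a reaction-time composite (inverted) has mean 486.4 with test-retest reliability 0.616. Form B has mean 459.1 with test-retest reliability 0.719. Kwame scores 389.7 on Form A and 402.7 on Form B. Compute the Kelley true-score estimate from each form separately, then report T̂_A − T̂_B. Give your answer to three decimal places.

T̂_A = 0.616(389.7) + 0.384(486.4) = 426.83280
T̂_B = 0.719(402.7) + 0.281(459.1) = 418.54840
T̂_A − T̂_B = 8.28440

8.284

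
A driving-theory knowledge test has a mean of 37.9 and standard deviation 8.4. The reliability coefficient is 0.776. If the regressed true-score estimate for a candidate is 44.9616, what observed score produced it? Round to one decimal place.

47.0

T̂ = ρX + (1 − ρ)μ  ⇒  X = (T̂ − (1 − ρ)μ) / ρ
X = (44.9616 − 0.224 × 37.9) / 0.776 = (44.9616 − 8.4896) / 0.776 = 36.4720 / 0.776 = 47.000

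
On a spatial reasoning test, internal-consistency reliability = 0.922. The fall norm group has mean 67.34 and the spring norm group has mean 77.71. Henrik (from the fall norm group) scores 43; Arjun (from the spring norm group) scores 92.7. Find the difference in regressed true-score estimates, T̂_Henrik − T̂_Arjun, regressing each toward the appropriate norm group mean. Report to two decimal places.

-46.63

T̂_Henrik = 0.922(43) + 0.078(67.34) = 44.8985
T̂_Arjun = 0.922(92.7) + 0.078(77.71) = 91.5308
Difference = 44.8985 − 91.5308 = -46.6323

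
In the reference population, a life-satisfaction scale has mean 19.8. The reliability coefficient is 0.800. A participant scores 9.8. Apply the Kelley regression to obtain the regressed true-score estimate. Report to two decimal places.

T̂ = 0.800(9.8) + 0.200(19.8) = 7.8400 + 3.9600 = 11.800 → 11.80

11.80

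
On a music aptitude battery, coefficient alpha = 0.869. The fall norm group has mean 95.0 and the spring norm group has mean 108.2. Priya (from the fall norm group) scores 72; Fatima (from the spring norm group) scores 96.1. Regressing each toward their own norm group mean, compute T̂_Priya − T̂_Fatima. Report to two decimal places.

T̂_Priya = 0.869(72) + 0.131(95.0) = 75.0130
T̂_Fatima = 0.869(96.1) + 0.131(108.2) = 97.6851
Difference = 75.0130 − 97.6851 = -22.6721

-22.67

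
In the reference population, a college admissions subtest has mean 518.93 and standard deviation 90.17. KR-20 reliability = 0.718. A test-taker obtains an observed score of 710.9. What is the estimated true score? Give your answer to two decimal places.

T̂ = 0.718(710.9) + 0.282(518.93) = 510.4262 + 146.33826 = 656.764 → 656.76

656.76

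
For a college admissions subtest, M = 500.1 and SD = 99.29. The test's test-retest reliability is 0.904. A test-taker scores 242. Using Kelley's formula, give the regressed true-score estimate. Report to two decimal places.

266.78

Kelley's formula gives T̂ = 0.904·242 + 0.096·500.1 = 218.768 + 48.0096 = 266.778.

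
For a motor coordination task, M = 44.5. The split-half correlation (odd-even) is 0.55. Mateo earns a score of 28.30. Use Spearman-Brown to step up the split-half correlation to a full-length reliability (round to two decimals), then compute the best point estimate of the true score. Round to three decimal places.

Spearman-Brown: ρ = 2r/(1 + r) = 2(0.55)/(1 + 0.55) = 1.100/1.55 = 0.7097 → 0.71
T̂ = 0.71(28.30) + 0.29(44.5) = 20.0930 + 12.905 = 32.9980 → 32.998

32.998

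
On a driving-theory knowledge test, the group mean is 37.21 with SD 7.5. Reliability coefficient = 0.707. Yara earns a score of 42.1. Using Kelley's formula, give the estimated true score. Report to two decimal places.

Regress the observed score toward the mean by the unreliability: T̂ = 0.707·42.1 + 0.293·37.21 = 29.7647 + 10.90253 = 40.667.

40.67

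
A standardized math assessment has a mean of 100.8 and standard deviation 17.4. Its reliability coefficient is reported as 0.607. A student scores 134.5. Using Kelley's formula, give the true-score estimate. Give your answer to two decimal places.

121.26

T̂ = 0.607(134.5) + 0.393(100.8) = 81.6415 + 39.6144 = 121.256 → 121.26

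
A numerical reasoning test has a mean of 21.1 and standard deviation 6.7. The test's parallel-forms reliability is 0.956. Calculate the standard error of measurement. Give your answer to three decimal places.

1.405

SEM = SD · √(1 − ρ) = 6.7 × √0.044 = 6.7 × 0.2098 = 1.4054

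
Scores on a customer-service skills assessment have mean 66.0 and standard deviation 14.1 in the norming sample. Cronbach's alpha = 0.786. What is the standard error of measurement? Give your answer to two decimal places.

6.52

SEM = SD · √(1 − ρ) = 14.1 × √0.214 = 14.1 × 0.4626 = 6.523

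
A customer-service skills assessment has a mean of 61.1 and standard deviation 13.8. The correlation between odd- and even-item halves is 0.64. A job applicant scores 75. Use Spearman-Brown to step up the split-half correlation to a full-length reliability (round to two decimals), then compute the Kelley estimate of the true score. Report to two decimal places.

Spearman-Brown: ρ = 2r/(1 + r) = 2(0.64)/(1 + 0.64) = 1.280/1.64 = 0.7805 → 0.78
T̂ = ρX + (1 − ρ)μ
  = 0.78 × 75 + 0.22 × 61.1
  = 58.50 + 13.442
  = 71.942
  ≈ 71.94

71.94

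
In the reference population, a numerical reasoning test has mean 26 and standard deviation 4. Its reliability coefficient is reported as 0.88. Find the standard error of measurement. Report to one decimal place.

1.4

SEM = SD · √(1 − ρ) = 4 × √0.12 = 4 × 0.3464 = 1.386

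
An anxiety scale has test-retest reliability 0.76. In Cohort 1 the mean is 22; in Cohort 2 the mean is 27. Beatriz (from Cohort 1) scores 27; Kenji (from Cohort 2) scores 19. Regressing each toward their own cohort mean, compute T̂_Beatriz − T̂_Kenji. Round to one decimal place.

T̂_Beatriz = 0.76(27) + 0.24(22) = 25.800
T̂_Kenji = 0.76(19) + 0.24(27) = 20.920
Difference = 25.800 − 20.920 = 4.880

4.9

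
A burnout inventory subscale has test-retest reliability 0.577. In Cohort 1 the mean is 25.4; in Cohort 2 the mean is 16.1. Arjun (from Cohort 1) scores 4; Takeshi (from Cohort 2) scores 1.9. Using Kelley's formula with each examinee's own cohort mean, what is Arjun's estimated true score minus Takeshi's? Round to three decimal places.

T̂_Arjun = 0.577(4) + 0.423(25.4) = 13.05220
T̂_Takeshi = 0.577(1.9) + 0.423(16.1) = 7.90660
Difference = 13.05220 − 7.90660 = 5.14560

5.146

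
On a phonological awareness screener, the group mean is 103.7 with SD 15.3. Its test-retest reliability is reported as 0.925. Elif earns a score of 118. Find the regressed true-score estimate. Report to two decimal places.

Regress the observed score toward the mean by the unreliability: T̂ = 0.925·118 + 0.075·103.7 = 109.150 + 7.7775 = 116.928.

116.93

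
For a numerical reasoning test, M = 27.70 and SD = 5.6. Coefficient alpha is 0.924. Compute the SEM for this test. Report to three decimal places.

SEM = SD · √(1 − ρ) = 5.6 × √0.076 = 5.6 × 0.2757 = 1.5438

1.544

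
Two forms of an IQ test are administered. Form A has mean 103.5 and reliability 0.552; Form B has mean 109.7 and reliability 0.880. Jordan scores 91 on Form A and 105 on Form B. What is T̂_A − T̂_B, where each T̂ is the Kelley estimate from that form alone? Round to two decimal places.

-8.96

T̂_A = 0.552(91) + 0.448(103.5) = 96.6000
T̂_B = 0.880(105) + 0.120(109.7) = 105.5640
T̂_A − T̂_B = -8.9640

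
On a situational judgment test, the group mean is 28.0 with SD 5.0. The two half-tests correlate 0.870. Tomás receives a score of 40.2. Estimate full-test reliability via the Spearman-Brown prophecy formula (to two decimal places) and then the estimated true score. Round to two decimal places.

39.35

Spearman-Brown: ρ = 2r/(1 + r) = 2(0.870)/(1 + 0.870) = 1.7400/1.870 = 0.9305 → 0.93
Regress the observed score toward the mean by the unreliability: T̂ = 0.93·40.2 + 0.07·28.0 = 37.386 + 1.960 = 39.346.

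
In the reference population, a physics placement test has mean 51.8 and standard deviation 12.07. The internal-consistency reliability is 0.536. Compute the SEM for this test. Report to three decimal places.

8.222

SEM = SD · √(1 − ρ) = 12.07 × √0.464 = 12.07 × 0.6812 = 8.2218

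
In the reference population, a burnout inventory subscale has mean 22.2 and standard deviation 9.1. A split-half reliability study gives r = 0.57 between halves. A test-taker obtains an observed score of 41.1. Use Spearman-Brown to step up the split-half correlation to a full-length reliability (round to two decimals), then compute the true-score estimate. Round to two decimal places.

Spearman-Brown: ρ = 2r/(1 + r) = 2(0.57)/(1 + 0.57) = 1.140/1.57 = 0.7261 → 0.73
T̂ = ρX + (1 − ρ)μ
  = 0.73 × 41.1 + 0.27 × 22.2
  = 30.003 + 5.994
  = 35.997
  ≈ 36.00

36.00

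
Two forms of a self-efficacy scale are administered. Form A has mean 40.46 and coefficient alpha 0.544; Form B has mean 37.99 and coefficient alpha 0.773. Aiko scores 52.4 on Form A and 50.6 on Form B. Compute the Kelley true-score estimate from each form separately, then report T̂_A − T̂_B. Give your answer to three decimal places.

-0.782

T̂_A = 0.544(52.4) + 0.456(40.46) = 46.95536
T̂_B = 0.773(50.6) + 0.227(37.99) = 47.73753
T̂_A − T̂_B = -0.78217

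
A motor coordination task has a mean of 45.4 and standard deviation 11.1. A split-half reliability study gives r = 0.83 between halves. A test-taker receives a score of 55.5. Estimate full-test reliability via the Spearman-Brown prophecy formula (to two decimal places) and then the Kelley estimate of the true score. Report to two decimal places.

54.59

Spearman-Brown: ρ = 2r/(1 + r) = 2(0.83)/(1 + 0.83) = 1.660/1.83 = 0.9071 → 0.91
T̂ = 0.91(55.5) + 0.09(45.4) = 50.505 + 4.086 = 54.591 → 54.59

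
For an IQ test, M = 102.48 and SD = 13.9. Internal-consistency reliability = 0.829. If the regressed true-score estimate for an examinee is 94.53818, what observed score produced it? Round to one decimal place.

T̂ = ρX + (1 − ρ)μ  ⇒  X = (T̂ − (1 − ρ)μ) / ρ
X = (94.53818 − 0.171 × 102.48) / 0.829 = (94.53818 − 17.52408) / 0.829 = 77.01410 / 0.829 = 92.900

92.9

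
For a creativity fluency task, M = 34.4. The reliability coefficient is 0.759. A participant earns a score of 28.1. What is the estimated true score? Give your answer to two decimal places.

29.62

Weight the observed score by reliability and the mean by (1 − reliability): T̂ = 0.759·28.1 + 0.241·34.4 = 21.3279 + 8.2904 = 29.618.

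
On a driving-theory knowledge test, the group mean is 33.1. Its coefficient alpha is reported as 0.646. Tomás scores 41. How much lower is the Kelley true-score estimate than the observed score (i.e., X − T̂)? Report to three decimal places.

2.797

Weight the observed score by reliability and the mean by (1 − reliability): T̂ = 0.646·41 + 0.354·33.1 = 26.486 + 11.7174 = 38.20340.
X − T̂ = 41 − 38.2034 = 2.7966 → 2.797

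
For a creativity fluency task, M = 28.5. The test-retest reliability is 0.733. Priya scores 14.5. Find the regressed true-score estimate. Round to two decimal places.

T̂ = 0.733(14.5) + 0.267(28.5) = 10.6285 + 7.6095 = 18.238 → 18.24

18.24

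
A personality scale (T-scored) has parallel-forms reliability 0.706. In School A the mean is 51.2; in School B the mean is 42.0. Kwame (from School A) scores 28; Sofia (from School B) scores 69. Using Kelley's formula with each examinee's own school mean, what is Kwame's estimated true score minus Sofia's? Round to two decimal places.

T̂_Kwame = 0.706(28) + 0.294(51.2) = 34.8208
T̂_Sofia = 0.706(69) + 0.294(42.0) = 61.0620
Difference = 34.8208 − 61.0620 = -26.2412

-26.24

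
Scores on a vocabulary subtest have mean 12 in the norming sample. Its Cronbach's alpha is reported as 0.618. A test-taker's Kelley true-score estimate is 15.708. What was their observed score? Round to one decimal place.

T̂ = ρX + (1 − ρ)μ  ⇒  X = (T̂ − (1 − ρ)μ) / ρ
X = (15.708 − 0.382 × 12) / 0.618 = (15.708 − 4.584) / 0.618 = 11.124 / 0.618 = 18.000

18.0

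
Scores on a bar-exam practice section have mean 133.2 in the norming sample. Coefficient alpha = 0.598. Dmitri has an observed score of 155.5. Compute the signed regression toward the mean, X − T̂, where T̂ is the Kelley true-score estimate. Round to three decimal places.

T̂ = 0.598(155.5) + 0.402(133.2) = 92.9890 + 53.5464 = 146.53540 → 146.5354
X − T̂ = 155.5 − 146.5354 = 8.9646 → 8.965

8.965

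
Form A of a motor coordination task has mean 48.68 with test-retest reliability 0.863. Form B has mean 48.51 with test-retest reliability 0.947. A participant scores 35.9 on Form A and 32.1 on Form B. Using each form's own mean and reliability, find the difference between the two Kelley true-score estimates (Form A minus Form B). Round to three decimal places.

4.681

T̂_A = 0.863(35.9) + 0.137(48.68) = 37.65086
T̂_B = 0.947(32.1) + 0.053(48.51) = 32.96973
T̂_A − T̂_B = 4.68113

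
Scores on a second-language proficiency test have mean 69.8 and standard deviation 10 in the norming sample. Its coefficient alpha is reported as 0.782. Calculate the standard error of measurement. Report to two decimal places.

4.67

SEM = SD · √(1 − ρ) = 10 × √0.218 = 10 × 0.4669 = 4.669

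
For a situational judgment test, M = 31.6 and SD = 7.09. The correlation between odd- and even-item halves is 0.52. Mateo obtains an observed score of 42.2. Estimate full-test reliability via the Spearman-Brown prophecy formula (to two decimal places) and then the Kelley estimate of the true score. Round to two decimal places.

38.81

Spearman-Brown: ρ = 2r/(1 + r) = 2(0.52)/(1 + 0.52) = 1.040/1.52 = 0.6842 → 0.68
Kelley's formula gives T̂ = 0.68·42.2 + 0.32·31.6 = 28.696 + 10.112 = 38.808.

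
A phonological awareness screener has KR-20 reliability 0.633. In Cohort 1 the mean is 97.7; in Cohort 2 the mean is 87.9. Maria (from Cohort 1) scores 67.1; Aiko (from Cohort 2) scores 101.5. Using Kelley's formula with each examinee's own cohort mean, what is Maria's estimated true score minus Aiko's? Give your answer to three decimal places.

T̂_Maria = 0.633(67.1) + 0.367(97.7) = 78.33020
T̂_Aiko = 0.633(101.5) + 0.367(87.9) = 96.50880
Difference = 78.33020 − 96.50880 = -18.17860

-18.179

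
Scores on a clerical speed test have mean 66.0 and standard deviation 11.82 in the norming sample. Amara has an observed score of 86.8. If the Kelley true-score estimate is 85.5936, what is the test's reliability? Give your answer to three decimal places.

0.942

T̂ = ρX + (1 − ρ)μ  ⇒  T̂ − μ = ρ(X − μ)
ρ = (T̂ − μ)/(X − μ) = (85.5936 − 66.0) / (86.8 − 66.0) = 19.5936 / 20.8 = 0.94200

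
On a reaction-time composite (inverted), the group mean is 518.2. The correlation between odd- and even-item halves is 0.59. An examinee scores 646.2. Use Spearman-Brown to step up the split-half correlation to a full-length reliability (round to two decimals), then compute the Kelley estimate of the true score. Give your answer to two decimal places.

612.92

Spearman-Brown: ρ = 2r/(1 + r) = 2(0.59)/(1 + 0.59) = 1.180/1.59 = 0.7421 → 0.74
T̂ = ρX + (1 − ρ)μ
  = 0.74 × 646.2 + 0.26 × 518.2
  = 478.188 + 134.732
  = 612.920
  ≈ 612.92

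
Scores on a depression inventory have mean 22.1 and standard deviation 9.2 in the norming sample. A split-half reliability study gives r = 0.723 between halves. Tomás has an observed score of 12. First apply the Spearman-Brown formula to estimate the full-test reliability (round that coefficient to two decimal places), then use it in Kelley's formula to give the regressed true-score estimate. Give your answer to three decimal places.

Spearman-Brown: ρ = 2r/(1 + r) = 2(0.723)/(1 + 0.723) = 1.4460/1.723 = 0.8392 → 0.84
Weight the observed score by reliability and the mean by (1 − reliability): T̂ = 0.84·12 + 0.16·22.1 = 10.08 + 3.536 = 13.6160.

13.616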